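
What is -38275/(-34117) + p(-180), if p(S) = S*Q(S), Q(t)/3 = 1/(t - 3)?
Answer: 8475835/2081137 ≈ 4.0727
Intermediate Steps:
Q(t) = 3/(-3 + t) (Q(t) = 3/(t - 3) = 3/(-3 + t))
p(S) = 3*S/(-3 + S) (p(S) = S*(3/(-3 + S)) = 3*S/(-3 + S))
-38275/(-34117) + p(-180) = -38275/(-34117) + 3*(-180)/(-3 - 180) = -38275*(-1/34117) + 3*(-180)/(-183) = 38275/34117 + 3*(-180)*(-1/183) = 38275/34117 + 180/61 = 8475835/2081137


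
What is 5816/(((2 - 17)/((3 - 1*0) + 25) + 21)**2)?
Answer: 4559744/328329 ≈ 13.888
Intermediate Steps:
5816/(((2 - 17)/((3 - 1*0) + 25) + 21)**2) = 5816/((-15/((3 + 0) + 25) + 21)**2) = 5816/((-15/(3 + 25) + 21)**2) = 5816/((-15/28 + 21)**2) = 5816/((573/28)**2) = 5816/(328329/784) = 5816*(784/328329) = 4559744/328329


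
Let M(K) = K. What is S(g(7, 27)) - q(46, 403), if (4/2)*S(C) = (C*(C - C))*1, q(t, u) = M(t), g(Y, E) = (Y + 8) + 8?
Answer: -46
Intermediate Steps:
g(Y, E) = 16 + Y (g(Y, E) = (8 + Y) + 8 = 16 + Y)
q(t, u) = t
S(C) = 0 (S(C) = ((C*(C - C))*1)/2 = ((C*0)*1)/2 = (0*1)/2 = (½)*0 = 0)
S(g(7, 27)) - q(46, 403) = 0 - 1*46 = 0 - 46 = -46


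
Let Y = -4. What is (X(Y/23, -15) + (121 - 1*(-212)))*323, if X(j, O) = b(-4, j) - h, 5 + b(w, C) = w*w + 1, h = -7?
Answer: 113696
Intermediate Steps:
b(w, C) = -4 + w**2 (b(w, C) = -5 + (w*w + 1) = -5 + (w**2 + 1) = -5 + (1 + w**2) = -4 + w**2)
X(j, O) = 19 (X(j, O) = (-4 + (-4)**2) - 1*(-7) = (-4 + 16) + 7 = 12 + 7 = 19)
(X(Y/23, -15) + (121 - 1*(-212)))*323 = (19 + (121 - 1*(-212)))*323 = (19 + (121 + 212))*323 = (19 + 333)*323 = 352*323 = 113696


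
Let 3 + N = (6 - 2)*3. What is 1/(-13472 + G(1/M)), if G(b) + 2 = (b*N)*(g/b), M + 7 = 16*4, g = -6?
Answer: -1/13528 ≈ -7.3921e-5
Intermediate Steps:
M = 57 (M = -7 + 16*4 = -7 + 64 = 57)
N = 9 (N = -3 + (6 - 2)*3 = -3 + 4*3 = -3 + 12 = 9)
G(b) = -56 (G(b) = -2 + (b*9)*(-6/b) = -2 + (9*b)*(-6/b) = -2 - 54 = -56)
1/(-13472 + G(1/M)) = 1/(-13472 - 56) = 1/(-13528) = -1/13528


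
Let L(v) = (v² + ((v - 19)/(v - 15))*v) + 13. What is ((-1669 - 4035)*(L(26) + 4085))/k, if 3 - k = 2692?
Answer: 300577984/29579 ≈ 10162.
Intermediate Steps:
k = -2689 (k = 3 - 1*2692 = 3 - 2692 = -2689)
L(v) = 13 + v² + v*(-19 + v)/(-15 + v) (L(v) = (v² + ((-19 + v)/(-15 + v))*v) + 13 = (v² + v*(-19 + v)/(-15 + v)) + 13 = 13 + v² + v*(-19 + v)/(-15 + v))
((-1669 - 4035)*(L(26) + 4085))/k = ((-1669 - 4035)*((-195 + 26³ - 14*26² - 6*26)/(-15 + 26) + 4085))/(-2689) = -5704*((-195 + 17576 - 14*676 - 156)/11 + 4085)*(-1/2689) = -5704*((-195 + 17576 - 9464 - 156)/11 + 4085)*(-1/2689) = -5704*((1/11)*7761 + 4085)*(-1/2689) = -5704*(7761/11 + 4085)*(-1/2689) = -5704*52696/11*(-1/2689) = -300577984/11*(-1/2689) = 300577984/29579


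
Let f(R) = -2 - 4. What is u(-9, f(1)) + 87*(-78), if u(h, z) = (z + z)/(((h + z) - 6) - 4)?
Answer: -169638/25 ≈ -6785.5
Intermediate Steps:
f(R) = -6
u(h, z) = 2*z/(-10 + h + z) (u(h, z) = (2*z)/((-6 + h + z) - 4) = (2*z)/(-10 + h + z) = 2*z/(-10 + h + z))
u(-9, f(1)) + 87*(-78) = 2*(-6)/(-10 - 9 - 6) + 87*(-78) = 2*(-6)/(-25) - 6786 = 2*(-6)*(-1/25) - 6786 = 12/25 - 6786 = -169638/25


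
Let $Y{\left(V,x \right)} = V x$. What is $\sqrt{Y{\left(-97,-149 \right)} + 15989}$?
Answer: $\sqrt{30442} \approx 174.48$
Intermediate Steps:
$\sqrt{Y{\left(-97,-149 \right)} + 15989} = \sqrt{\left(-97\right) \left(-149\right) + 15989} = \sqrt{14453 + 15989} = \sqrt{30442}$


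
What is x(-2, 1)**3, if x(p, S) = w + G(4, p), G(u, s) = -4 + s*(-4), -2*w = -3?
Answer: 1331/8 ≈ 166.38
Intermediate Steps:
w = 3/2 (w = -1/2*(-3) = 3/2 ≈ 1.5000)
G(u, s) = -4 - 4*s
x(p, S) = -5/2 - 4*p (x(p, S) = 3/2 + (-4 - 4*p) = -5/2 - 4*p)
x(-2, 1)**3 = (-5/2 - 4*(-2))**3 = (-5/2 + 8)**3 = (11/2)**3 = 1331/8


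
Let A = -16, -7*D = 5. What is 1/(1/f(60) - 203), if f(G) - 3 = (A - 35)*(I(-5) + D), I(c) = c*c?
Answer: -8649/1755754 ≈ -0.0049261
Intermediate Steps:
D = -5/7 (D = -1/7*5 = -5/7 ≈ -0.71429)
I(c) = c**2
f(G) = -8649/7 (f(G) = 3 + (-16 - 35)*((-5)**2 - 5/7) = 3 - 51*(25 - 5/7) = 3 - 51*170/7 = 3 - 8670/7 = -8649/7)
1/(1/f(60) - 203) = 1/(1/(-8649/7) - 203) = 1/(-7/8649 - 203) = 1/(-1755754/8649) = -8649/1755754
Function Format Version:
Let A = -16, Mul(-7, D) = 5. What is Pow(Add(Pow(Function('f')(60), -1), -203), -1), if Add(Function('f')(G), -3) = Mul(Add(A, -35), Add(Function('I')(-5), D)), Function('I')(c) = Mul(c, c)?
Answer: Rational(-8649, 1755754) ≈ -0.0049261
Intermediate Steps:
D = Rational(-5, 7) (D = Mul(Rational(-1, 7), 5) = Rational(-5, 7) ≈ -0.71429)
Function('I')(c) = Pow(c, 2)
Function('f')(G) = Rational(-8649, 7) (Function('f')(G) = Add(3, Mul(Add(-16, -35), Add(Pow(-5, 2), Rational(-5, 7)))) = Add(3, Mul(-51, Add(25, Rational(-5, 7)))) = Add(3, Mul(-51, Rational(170, 7))) = Add(3, Rational(-8670, 7)) = Rational(-8649, 7))
Pow(Add(Pow(Function('f')(60), -1), -203), -1) = Pow(Add(Pow(Rational(-8649, 7), -1), -203), -1) = Pow(Add(Rational(-7, 8649), -203), -1) = Pow(Rational(-1755754, 8649), -1) = Rational(-8649, 1755754)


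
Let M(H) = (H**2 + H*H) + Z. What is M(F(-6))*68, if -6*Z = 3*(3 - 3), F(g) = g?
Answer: 4896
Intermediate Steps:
Z = 0 (Z = -(3 - 3)/2 = -0/2 = -1/6*0 = 0)
M(H) = 2*H**2 (M(H) = (H**2 + H*H) + 0 = (H**2 + H**2) + 0 = 2*H**2 + 0 = 2*H**2)
M(F(-6))*68 = (2*(-6)**2)*68 = (2*36)*68 = 72*68 = 4896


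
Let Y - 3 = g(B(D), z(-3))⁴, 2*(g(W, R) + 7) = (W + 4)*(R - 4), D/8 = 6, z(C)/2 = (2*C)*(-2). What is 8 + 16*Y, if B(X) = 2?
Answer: 126247752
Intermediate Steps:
z(C) = -8*C (z(C) = 2*((2*C)*(-2)) = 2*(-4*C) = -8*C)
D = 48 (D = 8*6 = 48)
g(W, R) = -7 + (-4 + R)*(4 + W)/2 (g(W, R) = -7 + ((W + 4)*(R - 4))/2 = -7 + ((4 + W)*(-4 + R))/2 = -7 + ((-4 + R)*(4 + W))/2 = -7 + (-4 + R)*(4 + W)/2)
Y = 7890484 (Y = 3 + (-15 - 2*2 + 2*(-8*(-3)) + (½)*(-8*(-3))*2)⁴ = 3 + (-15 - 4 + 2*24 + (½)*24*2)⁴ = 3 + (-15 - 4 + 48 + 24)⁴ = 3 + 53⁴ = 3 + 7890481 = 7890484)
8 + 16*Y = 8 + 16*7890484 = 8 + 126247744 = 126247752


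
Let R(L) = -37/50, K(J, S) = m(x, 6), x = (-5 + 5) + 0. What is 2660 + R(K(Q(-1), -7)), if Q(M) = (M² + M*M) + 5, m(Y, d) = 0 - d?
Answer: 132963/50 ≈ 2659.3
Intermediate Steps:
x = 0 (x = 0 + 0 = 0)
m(Y, d) = -d
Q(M) = 5 + 2*M² (Q(M) = (M² + M²) + 5 = 2*M² + 5 = 5 + 2*M²)
K(J, S) = -6 (K(J, S) = -1*6 = -6)
R(L) = -37/50 (R(L) = -37*1/50 = -37/50)
2660 + R(K(Q(-1), -7)) = 2660 - 37/50 = 132963/50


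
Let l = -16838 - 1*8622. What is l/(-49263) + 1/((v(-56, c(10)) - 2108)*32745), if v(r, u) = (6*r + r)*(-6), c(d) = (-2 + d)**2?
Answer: 67806616021/131200177380 ≈ 0.51682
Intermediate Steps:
l = -25460 (l = -16838 - 8622 = -25460)
v(r, u) = -42*r (v(r, u) = (7*r)*(-6) = -42*r)
l/(-49263) + 1/((v(-56, c(10)) - 2108)*32745) = -25460/(-49263) + 1/(-42*(-56) - 2108*32745) = -25460*(-1/49263) + (1/32745)/(2352 - 2108) = 25460/49263 + (1/32745)/244 = 25460/49263 + (1/244)*(1/32745) = 25460/49263 + 1/7989780 = 67806616021/131200177380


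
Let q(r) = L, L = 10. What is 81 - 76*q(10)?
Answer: -679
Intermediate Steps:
q(r) = 10
81 - 76*q(10) = 81 - 76*10 = 81 - 760 = -679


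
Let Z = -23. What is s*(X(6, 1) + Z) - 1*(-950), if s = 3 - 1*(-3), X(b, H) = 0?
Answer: 812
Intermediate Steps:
s = 6 (s = 3 + 3 = 6)
s*(X(6, 1) + Z) - 1*(-950) = 6*(0 - 23) - 1*(-950) = 6*(-23) + 950 = -138 + 950 = 812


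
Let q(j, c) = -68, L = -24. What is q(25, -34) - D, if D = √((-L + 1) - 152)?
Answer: -68 - I*√127 ≈ -68.0 - 11.269*I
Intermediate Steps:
D = I*√127 (D = √((-1*(-24) + 1) - 152) = √((24 + 1) - 152) = √(25 - 152) = √(-127) = I*√127 ≈ 11.269*I)
q(25, -34) - D = -68 - I*√127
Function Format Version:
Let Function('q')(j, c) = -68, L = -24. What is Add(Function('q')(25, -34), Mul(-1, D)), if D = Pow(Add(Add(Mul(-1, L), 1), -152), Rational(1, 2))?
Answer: Add(-68, Mul(-1, I, Pow(127, Rational(1, 2)))) ≈ Add(-68.000, Mul(-11.269, I))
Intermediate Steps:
D = Mul(I, Pow(127, Rational(1, 2))) (D = Pow(Add(Add(Mul(-1, -24), 1), -152), Rational(1, 2)) = Pow(Add(Add(24, 1), -152), Rational(1, 2)) = Pow(Add(25, -152), Rational(1, 2)) = Pow(-127, Rational(1, 2)) = Mul(I, Pow(127, Rational(1, 2))) ≈ Mul(11.269, I))
Add(Function('q')(25, -34), Mul(-1, D)) = Add(-68, Mul(-1, Mul(I, Pow(127, Rational(1, 2))))) = Add(-68, Mul(-1, I, Pow(127, Rational(1, 2))))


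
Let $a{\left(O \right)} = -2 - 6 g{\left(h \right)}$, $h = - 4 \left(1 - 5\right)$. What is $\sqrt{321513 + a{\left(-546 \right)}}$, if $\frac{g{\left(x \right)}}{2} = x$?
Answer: $\sqrt{321319} \approx 566.85$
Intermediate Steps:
$h = 16$ ($h = \left(-4\right) \left(-4\right) = 16$)
$g{\left(x \right)} = 2 x$
$a{\left(O \right)} = -194$ ($a{\left(O \right)} = -2 - 6 \cdot 2 \cdot 16 = -2 - 192 = -194$)
$\sqrt{321513 + a{\left(-546 \right)}} = \sqrt{321513 - 194} = \sqrt{321319}$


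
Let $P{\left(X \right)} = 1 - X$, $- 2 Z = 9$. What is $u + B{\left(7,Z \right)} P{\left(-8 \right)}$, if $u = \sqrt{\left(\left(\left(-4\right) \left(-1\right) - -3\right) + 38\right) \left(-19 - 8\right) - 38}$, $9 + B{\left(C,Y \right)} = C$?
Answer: $-18 + i \sqrt{1253} \approx -18.0 + 35.398 i$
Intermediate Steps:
$Z = - \frac{9}{2}$ ($Z = \left(- \frac{1}{2}\right) 9 = - \frac{9}{2} \approx -4.5$)
$B{\left(C,Y \right)} = -9 + C$
$u = i \sqrt{1253}$ ($u = \sqrt{\left(\left(4 + 3\right) + 38\right) \left(-27\right) - 38} = \sqrt{\left(7 + 38\right) \left(-27\right) - 38} = \sqrt{45 \left(-27\right) - 38} = \sqrt{-1215 - 38} = \sqrt{-1253} = i \sqrt{1253} \approx 35.398 i$)
$u + B{\left(7,Z \right)} P{\left(-8 \right)} = i \sqrt{1253} + \left(-9 + 7\right) \left(1 - -8\right) = i \sqrt{1253} - 2 \left(1 + 8\right) = i \sqrt{1253} - 18 = -18 + i \sqrt{1253}$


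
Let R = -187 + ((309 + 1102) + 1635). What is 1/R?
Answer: 1/2859 ≈ 0.00034977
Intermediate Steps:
R = 2859 (R = -187 + (1411 + 1635) = -187 + 3046 = 2859)
1/R = 1/2859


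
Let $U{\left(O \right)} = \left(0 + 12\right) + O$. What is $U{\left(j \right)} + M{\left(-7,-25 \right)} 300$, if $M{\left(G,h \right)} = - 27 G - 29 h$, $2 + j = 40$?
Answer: $274250$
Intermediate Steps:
$j = 38$ ($j = -2 + 40 = 38$)
$U{\left(O \right)} = 12 + O$
$M{\left(G,h \right)} = - 29 h - 27 G$
$U{\left(j \right)} + M{\left(-7,-25 \right)} 300 = \left(12 + 38\right) + \left(\left(-29\right) \left(-25\right) - -189\right) 300 = 50 + \left(725 + 189\right) 300 = 50 + 914 \cdot 300 = 50 + 274200 = 274250$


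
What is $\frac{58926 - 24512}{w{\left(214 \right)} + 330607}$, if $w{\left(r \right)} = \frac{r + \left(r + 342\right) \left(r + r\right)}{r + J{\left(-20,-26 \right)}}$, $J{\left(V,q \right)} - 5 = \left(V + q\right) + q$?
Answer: $\frac{240898}{2325591} \approx 0.10359$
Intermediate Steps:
$J{\left(V,q \right)} = 5 + V + 2 q$ ($J{\left(V,q \right)} = 5 + \left(\left(V + q\right) + q\right) = 5 + \left(V + 2 q\right) = 5 + V + 2 q$)
$w{\left(r \right)} = \frac{r + 2 r \left(342 + r\right)}{-67 + r}$ ($w{\left(r \right)} = \frac{r + \left(r + 342\right) \left(r + r\right)}{r + \left(5 - 20 + 2 \left(-26\right)\right)} = \frac{r + \left(342 + r\right) 2 r}{r - 67} = \frac{r + 2 r \left(342 + r\right)}{r - 67} = \frac{r + 2 r \left(342 + r\right)}{-67 + r}$)
$\frac{58926 - 24512}{w{\left(214 \right)} + 330607} = \frac{58926 - 24512}{\frac{214 \left(685 + 2 \cdot 214\right)}{-67 + 214} + 330607} = \frac{34414}{\frac{214 \left(685 + 428\right)}{147} + 330607} = \frac{34414}{214 \cdot \frac{1}{147} \cdot 1113 + 330607} = \frac{34414}{\frac{11342}{7} + 330607} = \frac{34414}{\frac{2325591}{7}} = 34414 \cdot \frac{7}{2325591} = \frac{240898}{2325591}$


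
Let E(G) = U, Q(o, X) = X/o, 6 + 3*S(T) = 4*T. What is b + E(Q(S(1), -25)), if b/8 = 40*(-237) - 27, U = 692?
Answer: -75364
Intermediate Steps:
S(T) = -2 + 4*T/3 (S(T) = -2 + (4*T)/3 = -2 + 4*T/3)
b = -76056 (b = 8*(40*(-237) - 27) = 8*(-9480 - 27) = 8*(-9507) = -76056)
E(G) = 692
b + E(Q(S(1), -25)) = -76056 + 692 = -75364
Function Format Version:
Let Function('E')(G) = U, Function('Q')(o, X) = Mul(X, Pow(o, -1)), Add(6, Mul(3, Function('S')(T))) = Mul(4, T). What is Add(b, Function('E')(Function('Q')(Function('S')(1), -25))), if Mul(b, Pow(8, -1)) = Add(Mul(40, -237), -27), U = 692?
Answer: -75364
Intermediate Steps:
Function('S')(T) = Add(-2, Mul(Rational(4, 3), T)) (Function('S')(T) = Add(-2, Mul(Rational(1, 3), Mul(4, T))) = Add(-2, Mul(Rational(4, 3), T)))
b = -76056 (b = Mul(8, Add(Mul(40, -237), -27)) = Mul(8, Add(-9480, -27)) = Mul(8, -9507) = -76056)
Function('E')(G) = 692
Add(b, Function('E')(Function('Q')(Function('S')(1), -25))) = Add(-76056, 692) = -75364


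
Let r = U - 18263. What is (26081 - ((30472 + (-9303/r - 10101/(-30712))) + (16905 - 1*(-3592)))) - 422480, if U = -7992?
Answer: -360732856665571/806343560 ≈ -4.4737e+5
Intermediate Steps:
r = -26255 (r = -7992 - 18263 = -26255)
(26081 - ((30472 + (-9303/r - 10101/(-30712))) + (16905 - 1*(-3592)))) - 422480 = (26081 - ((30472 + (-9303/(-26255) - 10101/(-30712))) + (16905 - 1*(-3592)))) - 422480 = (26081 - ((30472 + (-9303*(-1/26255) - 10101*(-1/30712))) + (16905 + 3592))) - 422480 = (26081 - ((30472 + (9303/26255 + 10101/30712)) + 20497)) - 422480 = (26081 - ((30472 + 550915491/806343560) + 20497)) - 422480 = (26081 - (24571451875811/806343560 + 20497)) - 422480 = (26081 - 1*41099075825131/806343560) - 422480 = (26081 - 41099075825131/806343560) - 422480 = -20068829436771/806343560 - 422480 = -360732856665571/806343560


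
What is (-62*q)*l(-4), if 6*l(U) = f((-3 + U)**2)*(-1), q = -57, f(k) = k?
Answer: -28861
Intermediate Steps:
l(U) = -(-3 + U)**2/6 (l(U) = ((-3 + U)**2*(-1))/6 = (-(-3 + U)**2)/6 = -(-3 + U)**2/6)
(-62*q)*l(-4) = (-62*(-57))*(-(-3 - 4)**2/6) = 3534*(-1/6*(-7)**2) = 3534*(-1/6*49) = 3534*(-49/6) = -28861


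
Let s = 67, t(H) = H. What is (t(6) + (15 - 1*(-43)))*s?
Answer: 4288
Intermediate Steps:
(t(6) + (15 - 1*(-43)))*s = (6 + (15 - 1*(-43)))*67 = (6 + (15 + 43))*67 = (6 + 58)*67 = 64*67 = 4288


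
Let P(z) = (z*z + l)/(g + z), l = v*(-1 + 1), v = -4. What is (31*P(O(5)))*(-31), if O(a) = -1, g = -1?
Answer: 961/2 ≈ 480.50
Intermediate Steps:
l = 0 (l = -4*(-1 + 1) = -4*0 = 0)
P(z) = z**2/(-1 + z) (P(z) = (z*z + 0)/(-1 + z) = (z**2 + 0)/(-1 + z) = z**2/(-1 + z))
(31*P(O(5)))*(-31) = (31*((-1)**2/(-1 - 1)))*(-31) = (31*(1/(-2)))*(-31) = (31*(1*(-1/2)))*(-31) = (31*(-1/2))*(-31) = -31/2*(-31) = 961/2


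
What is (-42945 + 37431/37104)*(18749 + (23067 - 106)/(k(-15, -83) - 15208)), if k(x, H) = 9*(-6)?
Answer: -151969554340457391/188760416 ≈ -8.0509e+8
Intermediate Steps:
k(x, H) = -54
(-42945 + 37431/37104)*(18749 + (23067 - 106)/(k(-15, -83) - 15208)) = (-42945 + 37431/37104)*(18749 + (23067 - 106)/(-54 - 15208)) = (-42945 + 37431*(1/37104))*(18749 + 22961/(-15262)) = (-42945 + 12477/12368)*(18749 + 22961*(-1/15262)) = -531131283*(18749 - 22961/15262)/12368 = -531131283/12368*286124277/15262 = -151969554340457391/188760416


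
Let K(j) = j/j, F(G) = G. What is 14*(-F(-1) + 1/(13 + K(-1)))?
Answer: 15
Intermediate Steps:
K(j) = 1
14*(-F(-1) + 1/(13 + K(-1))) = 14*(-1*(-1) + 1/(13 + 1)) = 14*(1 + 1/14) = 14*(15/14) = 15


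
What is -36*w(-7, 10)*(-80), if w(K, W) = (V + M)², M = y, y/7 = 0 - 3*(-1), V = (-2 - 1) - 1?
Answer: 832320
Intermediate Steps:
V = -4 (V = -3 - 1 = -4)
y = 21 (y = 7*(0 - 3*(-1)) = 7*(0 + 3) = 7*3 = 21)
M = 21
w(K, W) = 289 (w(K, W) = (-4 + 21)² = 17² = 289)
-36*w(-7, 10)*(-80) = -36*289*(-80) = -10404*(-80) = 832320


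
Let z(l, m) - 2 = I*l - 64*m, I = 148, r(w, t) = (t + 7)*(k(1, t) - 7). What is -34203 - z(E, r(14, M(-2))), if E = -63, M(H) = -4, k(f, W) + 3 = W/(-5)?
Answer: -133237/5 ≈ -26647.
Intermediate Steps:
k(f, W) = -3 - W/5 (k(f, W) = -3 + W/(-5) = -3 + W*(-⅕) = -3 - W/5)
r(w, t) = (-10 - t/5)*(7 + t) (r(w, t) = (t + 7)*((-3 - t/5) - 7) = (7 + t)*(-10 - t/5) = (-10 - t/5)*(7 + t))
z(l, m) = 2 - 64*m + 148*l (z(l, m) = 2 + (148*l - 64*m) = 2 + (-64*m + 148*l) = 2 - 64*m + 148*l)
-34203 - z(E, r(14, M(-2))) = -34203 - (2 - 64*(-70 - 57/5*(-4) - ⅕*(-4)²) + 148*(-63)) = -34203 - (2 - 64*(-70 + 228/5 - ⅕*16) - 9324) = -34203 - (2 - 64*(-70 + 228/5 - 16/5) - 9324) = -34203 - (2 - 64*(-138/5) - 9324) = -34203 - (2 + 8832/5 - 9324) = -34203 - 1*(-37778/5) = -34203 + 37778/5 = -133237/5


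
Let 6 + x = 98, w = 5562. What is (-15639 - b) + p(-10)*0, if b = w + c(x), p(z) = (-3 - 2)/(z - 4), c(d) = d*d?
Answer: -29665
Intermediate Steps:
x = 92 (x = -6 + 98 = 92)
c(d) = d²
p(z) = -5/(-4 + z)
b = 14026 (b = 5562 + 92² = 5562 + 8464 = 14026)
(-15639 - b) + p(-10)*0 = (-15639 - 1*14026) - 5/(-4 - 10)*0 = (-15639 - 14026) - 5/(-14)*0 = -29665 - 5*(-1/14)*0 = -29665 + (5/14)*0 = -29665 + 0 = -29665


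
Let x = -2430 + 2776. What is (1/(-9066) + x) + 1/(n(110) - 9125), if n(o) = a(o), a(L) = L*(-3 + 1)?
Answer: 9771238003/28240590 ≈ 346.00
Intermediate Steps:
a(L) = -2*L (a(L) = L*(-2) = -2*L)
x = 346
n(o) = -2*o
(1/(-9066) + x) + 1/(n(110) - 9125) = (1/(-9066) + 346) + 1/(-2*110 - 9125) = (-1/9066 + 346) + 1/(-220 - 9125) = 3136835/9066 + 1/(-9345) = 3136835/9066 - 1/9345 = 9771238003/28240590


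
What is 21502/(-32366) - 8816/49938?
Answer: -11716427/13933563 ≈ -0.84088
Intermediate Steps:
21502/(-32366) - 8816/49938 = 21502*(-1/32366) - 8816*1/49938 = -10751/16183 - 152/861 = -11716427/13933563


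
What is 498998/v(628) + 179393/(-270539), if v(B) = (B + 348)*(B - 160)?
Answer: 26528719049/61786778976 ≈ 0.42936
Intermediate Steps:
v(B) = (-160 + B)*(348 + B) (v(B) = (348 + B)*(-160 + B) = (-160 + B)*(348 + B))
498998/v(628) + 179393/(-270539) = 498998/(-55680 + 628**2 + 188*628) + 179393/(-270539) = 498998/(-55680 + 394384 + 118064) + 179393*(-1/270539) = 498998/456768 - 179393/270539 = 498998*(1/456768) - 179393/270539 = 249499/228384 - 179393/270539 = 26528719049/61786778976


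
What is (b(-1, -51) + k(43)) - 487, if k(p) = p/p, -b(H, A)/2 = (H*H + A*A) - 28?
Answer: -5634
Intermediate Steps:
b(H, A) = 56 - 2*A² - 2*H² (b(H, A) = -2*((H*H + A*A) - 28) = -2*((H² + A²) - 28) = -2*((A² + H²) - 28) = -2*(-28 + A² + H²) = 56 - 2*A² - 2*H²)
k(p) = 1
(b(-1, -51) + k(43)) - 487 = ((56 - 2*(-51)² - 2*(-1)²) + 1) - 487 = ((56 - 2*2601 - 2*1) + 1) - 487 = ((56 - 5202 - 2) + 1) - 487 = (-5148 + 1) - 487 = -5147 - 487 = -5634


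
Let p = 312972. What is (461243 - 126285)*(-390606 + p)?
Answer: -26004129372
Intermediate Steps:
(461243 - 126285)*(-390606 + p) = (461243 - 126285)*(-390606 + 312972) = 334958*(-77634) = -26004129372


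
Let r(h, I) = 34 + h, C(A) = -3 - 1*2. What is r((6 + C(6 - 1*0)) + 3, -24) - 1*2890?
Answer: -2852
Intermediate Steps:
C(A) = -5 (C(A) = -3 - 2 = -5)
r((6 + C(6 - 1*0)) + 3, -24) - 1*2890 = (34 + ((6 - 5) + 3)) - 1*2890 = (34 + (1 + 3)) - 2890 = (34 + 4) - 2890 = 38 - 2890 = -2852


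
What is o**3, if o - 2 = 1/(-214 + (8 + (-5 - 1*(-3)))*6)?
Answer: 44738875/5639752 ≈ 7.9328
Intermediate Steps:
o = 355/178 (o = 2 + 1/(-214 + (8 + (-5 - 1*(-3)))*6) = 2 + 1/(-214 + (8 + (-5 + 3))*6) = 2 + 1/(-214 + (8 - 2)*6) = 2 + 1/(-214 + 6*6) = 2 + 1/(-214 + 36) = 2 + 1/(-178) = 2 - 1/178 = 355/178 ≈ 1.9944)
o**3 = (355/178)**3 = 44738875/5639752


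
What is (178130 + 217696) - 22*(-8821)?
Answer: 589888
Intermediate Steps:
(178130 + 217696) - 22*(-8821) = 395826 + 194062 = 589888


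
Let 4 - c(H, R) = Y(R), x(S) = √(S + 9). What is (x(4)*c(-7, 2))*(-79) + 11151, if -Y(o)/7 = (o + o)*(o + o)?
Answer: 11151 - 9164*√13 ≈ -21890.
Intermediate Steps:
x(S) = √(9 + S)
Y(o) = -28*o² (Y(o) = -7*(o + o)*(o + o) = -7*2*o*2*o = -28*o²)
c(H, R) = 4 + 28*R² (c(H, R) = 4 - (-28)*R² = 4 + 28*R²)
(x(4)*c(-7, 2))*(-79) + 11151 = (√(9 + 4)*(4 + 28*2²))*(-79) + 11151 = (√13*(4 + 28*4))*(-79) + 11151 = (√13*(4 + 112))*(-79) + 11151 = (√13*116)*(-79) + 11151 = (116*√13)*(-79) + 11151 = -9164*√13 + 11151 = 11151 - 9164*√13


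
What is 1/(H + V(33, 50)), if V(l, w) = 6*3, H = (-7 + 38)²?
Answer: 1/979 ≈ 0.0010215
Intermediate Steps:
H = 961 (H = 31² = 961)
V(l, w) = 18
1/(H + V(33, 50)) = 1/(961 + 18) = 1/979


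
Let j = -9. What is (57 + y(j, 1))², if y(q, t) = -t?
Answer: 3136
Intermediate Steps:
(57 + y(j, 1))² = (57 - 1*1)² = (57 - 1)² = 56² = 3136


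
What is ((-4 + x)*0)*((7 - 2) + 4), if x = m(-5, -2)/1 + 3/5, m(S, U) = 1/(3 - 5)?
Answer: 0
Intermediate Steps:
m(S, U) = -½ (m(S, U) = 1/(-2) = -½)
x = ⅒ (x = -½/1 + 3/5 = -½*1 + 3*(⅕) = -½ + ⅗ = ⅒ ≈ 0.10000)
((-4 + x)*0)*((7 - 2) + 4) = ((-4 + ⅒)*0)*((7 - 2) + 4) = (-39/10*0)*(5 + 4) = 0*9 = 0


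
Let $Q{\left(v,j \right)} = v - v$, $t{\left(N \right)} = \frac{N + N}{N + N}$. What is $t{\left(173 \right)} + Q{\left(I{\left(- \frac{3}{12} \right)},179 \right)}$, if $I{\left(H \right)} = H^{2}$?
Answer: $1$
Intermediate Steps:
$t{\left(N \right)} = 1$ ($t{\left(N \right)} = \frac{2 N}{2 N} = 2 N \frac{1}{2 N} = 1$)
$Q{\left(v,j \right)} = 0$
$t{\left(173 \right)} + Q{\left(I{\left(- \frac{3}{12} \right)},179 \right)} = 1 + 0 = 1$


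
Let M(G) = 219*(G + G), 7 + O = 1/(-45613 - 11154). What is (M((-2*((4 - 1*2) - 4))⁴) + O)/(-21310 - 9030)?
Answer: -3182386403/861155390 ≈ -3.6955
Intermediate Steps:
O = -397370/56767 (O = -7 + 1/(-45613 - 11154) = -7 + 1/(-56767) = -7 - 1/56767 = -397370/56767 ≈ -7.0000)
M(G) = 438*G (M(G) = 219*(2*G) = 438*G)
(M((-2*((4 - 1*2) - 4))⁴) + O)/(-21310 - 9030) = (438*(-2*((4 - 1*2) - 4))⁴ - 397370/56767)/(-21310 - 9030) = (438*(-2*((4 - 2) - 4))⁴ - 397370/56767)/(-30340) = (438*(-2*(2 - 4))⁴ - 397370/56767)*(-1/30340) = (438*(-2*(-2))⁴ - 397370/56767)*(-1/30340) = (438*4⁴ - 397370/56767)*(-1/30340) = (438*256 - 397370/56767)*(-1/30340) = (112128 - 397370/56767)*(-1/30340) = (6364772806/56767)*(-1/30340) = -3182386403/861155390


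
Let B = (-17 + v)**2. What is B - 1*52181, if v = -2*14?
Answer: -50156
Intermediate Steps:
v = -28
B = 2025 (B = (-17 - 28)**2 = (-45)**2 = 2025)
B - 1*52181 = 2025 - 1*52181 = 2025 - 52181 = -50156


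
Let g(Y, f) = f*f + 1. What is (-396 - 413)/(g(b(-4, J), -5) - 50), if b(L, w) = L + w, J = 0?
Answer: 809/24 ≈ 33.708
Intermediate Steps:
g(Y, f) = 1 + f**2 (g(Y, f) = f**2 + 1 = 1 + f**2)
(-396 - 413)/(g(b(-4, J), -5) - 50) = (-396 - 413)/((1 + (-5)**2) - 50) = -809/((1 + 25) - 50) = -809/(26 - 50) = -809/(-24) = -809*(-1/24) = 809/24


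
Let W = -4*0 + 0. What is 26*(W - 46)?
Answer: -1196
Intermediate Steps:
W = 0 (W = 0 + 0 = 0)
26*(W - 46) = 26*(0 - 46) = 26*(-46) = -1196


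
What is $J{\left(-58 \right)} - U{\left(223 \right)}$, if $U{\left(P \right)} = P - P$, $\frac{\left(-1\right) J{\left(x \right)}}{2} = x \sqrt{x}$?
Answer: $116 i \sqrt{58} \approx 883.43 i$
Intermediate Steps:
$J{\left(x \right)} = - 2 x^{\frac{3}{2}}$ ($J{\left(x \right)} = - 2 x \sqrt{x} = - 2 x^{\frac{3}{2}}$)
$U{\left(P \right)} = 0$
$J{\left(-58 \right)} - U{\left(223 \right)} = - 2 \left(-58\right)^{\frac{3}{2}} - 0 = - 2 \left(- 58 i \sqrt{58}\right) + 0 = 116 i \sqrt{58} + 0 = 116 i \sqrt{58}$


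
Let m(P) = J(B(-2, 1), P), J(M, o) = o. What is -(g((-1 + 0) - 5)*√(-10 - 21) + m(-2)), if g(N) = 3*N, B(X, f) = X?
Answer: 2 + 18*I*√31 ≈ 2.0 + 100.22*I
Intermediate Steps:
m(P) = P
-(g((-1 + 0) - 5)*√(-10 - 21) + m(-2)) = -((3*((-1 + 0) - 5))*√(-10 - 21) - 2) = -((3*(-1 - 5))*√(-31) - 2) = -((3*(-6))*(I*√31) - 2) = -(-18*I*√31 - 2) = -(-2 - 18*I*√31) = 2 + 18*I*√31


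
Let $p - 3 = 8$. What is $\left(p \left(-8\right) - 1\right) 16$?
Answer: $-1424$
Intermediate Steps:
$p = 11$ ($p = 3 + 8 = 11$)
$\left(p \left(-8\right) - 1\right) 16 = \left(11 \left(-8\right) - 1\right) 16 = \left(-88 - 1\right) 16 = \left(-89\right) 16 = -1424$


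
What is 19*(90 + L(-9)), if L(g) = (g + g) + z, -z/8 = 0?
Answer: 1368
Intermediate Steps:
z = 0 (z = -8*0 = 0)
L(g) = 2*g (L(g) = (g + g) + 0 = 2*g + 0 = 2*g)
19*(90 + L(-9)) = 19*(90 + 2*(-9)) = 19*(90 - 18) = 19*72 = 1368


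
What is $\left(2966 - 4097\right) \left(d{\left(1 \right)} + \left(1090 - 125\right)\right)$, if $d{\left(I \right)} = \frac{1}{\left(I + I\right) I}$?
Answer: $- \frac{2183961}{2} \approx -1.092 \cdot 10^{6}$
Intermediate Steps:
$d{\left(I \right)} = \frac{1}{2 I^{2}}$ ($d{\left(I \right)} = \frac{1}{2 I I} = \frac{\frac{1}{2} \frac{1}{I}}{I} = \frac{1}{2 I^{2}}$)
$\left(2966 - 4097\right) \left(d{\left(1 \right)} + \left(1090 - 125\right)\right) = \left(2966 - 4097\right) \left(\frac{1}{2 \cdot 1} + \left(1090 - 125\right)\right) = - 1131 \left(\frac{1}{2} \cdot 1 + 965\right) = - 1131 \left(\frac{1}{2} + 965\right) = \left(-1131\right) \frac{1931}{2} = - \frac{2183961}{2}$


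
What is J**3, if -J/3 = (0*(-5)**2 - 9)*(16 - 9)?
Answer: 6751269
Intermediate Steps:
J = 189 (J = -3*(0*(-5)**2 - 9)*(16 - 9) = -3*(0*25 - 9)*7 = -3*(0 - 9)*7 = -(-27)*7 = -3*(-63) = 189)
J**3 = 189**3 = 6751269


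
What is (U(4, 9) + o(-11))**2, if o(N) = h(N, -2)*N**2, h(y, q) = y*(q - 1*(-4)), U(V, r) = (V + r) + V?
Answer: 6996025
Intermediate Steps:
U(V, r) = r + 2*V
h(y, q) = y*(4 + q) (h(y, q) = y*(q + 4) = y*(4 + q))
o(N) = 2*N**3 (o(N) = (N*(4 - 2))*N**2 = (N*2)*N**2 = (2*N)*N**2 = 2*N**3)
(U(4, 9) + o(-11))**2 = ((9 + 2*4) + 2*(-11)**3)**2 = ((9 + 8) + 2*(-1331))**2 = (17 - 2662)**2 = (-2645)**2 = 6996025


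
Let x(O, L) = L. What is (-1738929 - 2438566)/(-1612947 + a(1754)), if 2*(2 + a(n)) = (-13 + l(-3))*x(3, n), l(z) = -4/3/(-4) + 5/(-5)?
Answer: 12532485/4874804 ≈ 2.5709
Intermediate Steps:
l(z) = -⅔ (l(z) = -4*⅓*(-¼) + 5*(-⅕) = -4/3*(-¼) - 1 = ⅓ - 1 = -⅔)
a(n) = -2 - 41*n/6 (a(n) = -2 + ((-13 - ⅔)*n)/2 = -2 + (-41*n/3)/2 = -2 - 41*n/6)
(-1738929 - 2438566)/(-1612947 + a(1754)) = (-1738929 - 2438566)/(-1612947 + (-2 - 41/6*1754)) = -4177495/(-1612947 + (-2 - 35957/3)) = -4177495/(-1612947 - 35963/3) = -4177495/(-4874804/3) = -4177495*(-3/4874804) = 12532485/4874804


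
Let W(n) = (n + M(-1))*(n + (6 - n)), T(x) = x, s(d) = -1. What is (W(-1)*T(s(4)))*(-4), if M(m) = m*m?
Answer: 0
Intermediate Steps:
M(m) = m²
W(n) = 6 + 6*n (W(n) = (n + (-1)²)*(n + (6 - n)) = (n + 1)*6 = (1 + n)*6 = 6 + 6*n)
(W(-1)*T(s(4)))*(-4) = ((6 + 6*(-1))*(-1))*(-4) = ((6 - 6)*(-1))*(-4) = (0*(-1))*(-4) = 0*(-4) = 0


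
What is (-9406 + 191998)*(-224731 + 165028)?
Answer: -10901290176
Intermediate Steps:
(-9406 + 191998)*(-224731 + 165028) = 182592*(-59703) = -10901290176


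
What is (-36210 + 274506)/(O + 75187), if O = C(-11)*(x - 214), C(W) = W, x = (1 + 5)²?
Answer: 79432/25715 ≈ 3.0889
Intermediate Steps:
x = 36 (x = 6² = 36)
O = 1958 (O = -11*(36 - 214) = -11*(-178) = 1958)
(-36210 + 274506)/(O + 75187) = (-36210 + 274506)/(1958 + 75187) = 238296/77145 = 238296*(1/77145) = 79432/25715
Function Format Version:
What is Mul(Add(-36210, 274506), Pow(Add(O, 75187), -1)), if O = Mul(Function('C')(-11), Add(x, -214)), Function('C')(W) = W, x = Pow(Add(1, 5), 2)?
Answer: Rational(79432, 25715) ≈ 3.0889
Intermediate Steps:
x = 36 (x = Pow(6, 2) = 36)
O = 1958 (O = Mul(-11, Add(36, -214)) = Mul(-11, -178) = 1958)
Mul(Add(-36210, 274506), Pow(Add(O, 75187), -1)) = Mul(Add(-36210, 274506), Pow(Add(1958, 75187), -1)) = Mul(238296, Pow(77145, -1)) = Mul(238296, Rational(1, 77145)) = Rational(79432, 25715)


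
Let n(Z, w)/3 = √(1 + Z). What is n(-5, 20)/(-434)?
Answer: -3*I/217 ≈ -0.013825*I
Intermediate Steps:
n(Z, w) = 3*√(1 + Z)
n(-5, 20)/(-434) = (3*√(1 - 5))/(-434) = (3*√(-4))*(-1/434) = (3*(2*I))*(-1/434) = (6*I)*(-1/434) = -3*I/217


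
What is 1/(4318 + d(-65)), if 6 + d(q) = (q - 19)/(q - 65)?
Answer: 65/280322 ≈ 0.00023188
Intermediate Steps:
d(q) = -6 + (-19 + q)/(-65 + q) (d(q) = -6 + (q - 19)/(q - 65) = -6 + (-19 + q)/(-65 + q))
1/(4318 + d(-65)) = 1/(4318 + (371 - 5*(-65))/(-65 - 65)) = 1/(4318 + (371 + 325)/(-130)) = 1/(4318 - 1/130*696) = 1/(4318 - 348/65) = 1/(280322/65) = 65/280322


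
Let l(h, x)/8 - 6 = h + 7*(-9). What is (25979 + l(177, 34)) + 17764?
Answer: 44703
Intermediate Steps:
l(h, x) = -456 + 8*h (l(h, x) = 48 + 8*(h + 7*(-9)) = 48 + 8*(h - 63) = 48 + 8*(-63 + h) = 48 + (-504 + 8*h) = -456 + 8*h)
(25979 + l(177, 34)) + 17764 = (25979 + (-456 + 8*177)) + 17764 = (25979 + (-456 + 1416)) + 17764 = (25979 + 960) + 17764 = 26939 + 17764 = 44703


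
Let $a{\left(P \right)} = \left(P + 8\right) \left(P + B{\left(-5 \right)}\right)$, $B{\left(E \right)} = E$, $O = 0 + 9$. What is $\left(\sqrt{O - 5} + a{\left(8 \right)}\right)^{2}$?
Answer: $2500$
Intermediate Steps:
$O = 9$
$a{\left(P \right)} = \left(-5 + P\right) \left(8 + P\right)$ ($a{\left(P \right)} = \left(P + 8\right) \left(P - 5\right) = \left(8 + P\right) \left(-5 + P\right) = \left(-5 + P\right) \left(8 + P\right)$)
$\left(\sqrt{O - 5} + a{\left(8 \right)}\right)^{2} = \left(\sqrt{9 - 5} + \left(-40 + 8^{2} + 3 \cdot 8\right)\right)^{2} = \left(\sqrt{4} + \left(-40 + 64 + 24\right)\right)^{2} = \left(2 + 48\right)^{2} = 50^{2} = 2500$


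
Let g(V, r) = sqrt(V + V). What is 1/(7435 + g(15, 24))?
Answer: 1487/11055839 - sqrt(30)/55279195 ≈ 0.00013440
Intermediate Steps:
g(V, r) = sqrt(2)*sqrt(V) (g(V, r) = sqrt(2*V) = sqrt(2)*sqrt(V))
1/(7435 + g(15, 24)) = 1/(7435 + sqrt(2)*sqrt(15)) = 1/(7435 + sqrt(30))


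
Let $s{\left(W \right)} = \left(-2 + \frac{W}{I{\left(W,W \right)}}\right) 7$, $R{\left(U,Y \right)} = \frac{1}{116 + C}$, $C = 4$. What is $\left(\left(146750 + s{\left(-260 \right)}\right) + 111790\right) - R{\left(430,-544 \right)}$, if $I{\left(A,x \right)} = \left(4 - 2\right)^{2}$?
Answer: $\frac{30968519}{120} \approx 2.5807 \cdot 10^{5}$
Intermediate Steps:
$I{\left(A,x \right)} = 4$ ($I{\left(A,x \right)} = 2^{2} = 4$)
$R{\left(U,Y \right)} = \frac{1}{120}$ ($R{\left(U,Y \right)} = \frac{1}{116 + 4} = \frac{1}{120}$)
$s{\left(W \right)} = -14 + \frac{7 W}{4}$ ($s{\left(W \right)} = \left(-2 + \frac{W}{4}\right) 7 = -14 + \frac{7 W}{4}$)
$\left(\left(146750 + s{\left(-260 \right)}\right) + 111790\right) - R{\left(430,-544 \right)} = \left(\left(146750 + \left(-14 + \frac{7}{4} \left(-260\right)\right)\right) + 111790\right) - \frac{1}{120} = \left(\left(146750 - 469\right) + 111790\right) - \frac{1}{120} = \left(146281 + 111790\right) - \frac{1}{120} = 258071 - \frac{1}{120} = \frac{30968519}{120}$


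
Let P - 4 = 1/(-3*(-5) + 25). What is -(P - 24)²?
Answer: -638401/1600 ≈ -399.00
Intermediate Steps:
P = 161/40 (P = 4 + 1/(-3*(-5) + 25) = 4 + 1/(15 + 25) = 4 + 1/40 = 161/40 ≈ 4.0250)
-(P - 24)² = -(161/40 - 24)² = -(-799/40)² = -1*638401/1600 = -638401/1600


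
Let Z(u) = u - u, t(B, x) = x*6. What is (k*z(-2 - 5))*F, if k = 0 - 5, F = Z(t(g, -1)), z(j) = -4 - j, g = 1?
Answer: 0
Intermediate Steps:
t(B, x) = 6*x
Z(u) = 0
F = 0
k = -5
(k*z(-2 - 5))*F = -5*(-4 - (-2 - 5))*0 = -5*(-4 - 1*(-7))*0 = -5*(-4 + 7)*0 = -5*3*0 = -15*0 = 0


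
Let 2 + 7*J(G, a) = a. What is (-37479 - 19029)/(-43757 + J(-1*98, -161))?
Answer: 65926/51077 ≈ 1.2907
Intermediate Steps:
J(G, a) = -2/7 + a/7
(-37479 - 19029)/(-43757 + J(-1*98, -161)) = (-37479 - 19029)/(-43757 + (-2/7 + (1/7)*(-161))) = -56508/(-43757 + (-2/7 - 23)) = -56508/(-43757 - 163/7) = -56508/(-306462/7) = -56508*(-7/306462) = 65926/51077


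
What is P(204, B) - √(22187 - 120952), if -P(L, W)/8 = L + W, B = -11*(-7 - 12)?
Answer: -3304 - I*√98765 ≈ -3304.0 - 314.27*I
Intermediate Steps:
B = 209 (B = -11*(-19) = 209)
P(L, W) = -8*L - 8*W (P(L, W) = -8*(L + W) = -8*L - 8*W)
P(204, B) - √(22187 - 120952) = (-8*204 - 8*209) - √(22187 - 120952) = (-1632 - 1672) - √(-98765) = -3304 - I*√98765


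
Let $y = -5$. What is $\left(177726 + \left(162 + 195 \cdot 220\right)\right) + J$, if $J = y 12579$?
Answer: $157893$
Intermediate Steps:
$J = -62895$ ($J = \left(-5\right) 12579 = -62895$)
$\left(177726 + \left(162 + 195 \cdot 220\right)\right) + J = \left(177726 + \left(162 + 195 \cdot 220\right)\right) - 62895 = \left(177726 + \left(162 + 42900\right)\right) - 62895 = \left(177726 + 43062\right) - 62895 = 220788 - 62895 = 157893$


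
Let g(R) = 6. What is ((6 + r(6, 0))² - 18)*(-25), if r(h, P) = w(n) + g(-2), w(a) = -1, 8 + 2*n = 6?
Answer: -2575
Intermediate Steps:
n = -1 (n = -4 + (½)*6 = -4 + 3 = -1)
r(h, P) = 5 (r(h, P) = -1 + 6 = 5)
((6 + r(6, 0))² - 18)*(-25) = ((6 + 5)² - 18)*(-25) = (11² - 18)*(-25) = (121 - 18)*(-25) = 103*(-25) = -2575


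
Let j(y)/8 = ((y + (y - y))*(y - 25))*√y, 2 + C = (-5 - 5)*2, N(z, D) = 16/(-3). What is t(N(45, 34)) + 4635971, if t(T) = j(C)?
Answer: 4635971 + 8272*I*√22 ≈ 4.636e+6 + 38799.0*I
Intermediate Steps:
N(z, D) = -16/3 (N(z, D) = 16*(-⅓) = -16/3)
C = -22 (C = -2 + (-5 - 5)*2 = -2 - 10*2 = -2 - 20 = -22)
j(y) = 8*y^(3/2)*(-25 + y) (j(y) = 8*(((y + (y - y))*(y - 25))*√y) = 8*(((y + 0)*(-25 + y))*√y) = 8*((y*(-25 + y))*√y) = 8*(y^(3/2)*(-25 + y)) = 8*y^(3/2)*(-25 + y))
t(T) = 8272*I*√22 (t(T) = 8*(-22)^(3/2)*(-25 - 22) = 8*(-22*I*√22)*(-47) = 8272*I*√22)
t(N(45, 34)) + 4635971 = 8272*I*√22 + 4635971 = 4635971 + 8272*I*√22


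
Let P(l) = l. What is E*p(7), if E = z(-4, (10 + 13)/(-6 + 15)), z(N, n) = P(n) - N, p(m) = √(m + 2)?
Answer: 59/3 ≈ 19.667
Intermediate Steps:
p(m) = √(2 + m)
z(N, n) = n - N
E = 59/9 (E = (10 + 13)/(-6 + 15) - 1*(-4) = 23/9 + 4 = 59/9 ≈ 6.5556)
E*p(7) = 59*√(2 + 7)/9 = 59*√9/9 = (59/9)*3 = 59/3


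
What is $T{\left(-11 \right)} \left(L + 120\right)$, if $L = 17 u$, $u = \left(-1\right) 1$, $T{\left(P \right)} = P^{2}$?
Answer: $12463$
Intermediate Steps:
$u = -1$
$L = -17$ ($L = 17 \left(-1\right) = -17$)
$T{\left(-11 \right)} \left(L + 120\right) = \left(-11\right)^{2} \left(-17 + 120\right) = 121 \cdot 103 = 12463$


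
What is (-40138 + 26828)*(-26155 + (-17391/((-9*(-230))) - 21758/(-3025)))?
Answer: 120108002641/345 ≈ 3.4814e+8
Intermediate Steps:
(-40138 + 26828)*(-26155 + (-17391/((-9*(-230))) - 21758/(-3025))) = -13310*(-26155 + (-17391/2070 - 21758*(-1/3025))) = -13310*(-26155 + (-17391*1/2070 + 1978/275)) = -13310*(-26155 + (-5797/690 + 1978/275)) = -13310*(-26155 - 45871/37950) = -13310*(-992628121/37950) = 120108002641/345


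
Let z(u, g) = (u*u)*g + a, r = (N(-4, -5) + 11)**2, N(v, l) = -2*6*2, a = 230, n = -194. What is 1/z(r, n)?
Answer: -1/5540604 ≈ -1.8049e-7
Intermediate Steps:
N(v, l) = -24 (N(v, l) = -12*2 = -24)
r = 169 (r = (-24 + 11)**2 = (-13)**2 = 169)
z(u, g) = 230 + g*u**2 (z(u, g) = (u*u)*g + 230 = u**2*g + 230 = g*u**2 + 230 = 230 + g*u**2)
1/z(r, n) = 1/(230 - 194*169**2) = 1/(230 - 194*28561) = 1/(230 - 5540834) = 1/(-5540604) = -1/5540604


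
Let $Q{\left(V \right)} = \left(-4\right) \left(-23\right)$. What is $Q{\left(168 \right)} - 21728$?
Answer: $-21636$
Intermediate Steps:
$Q{\left(V \right)} = 92$
$Q{\left(168 \right)} - 21728 = 92 - 21728 = -21636$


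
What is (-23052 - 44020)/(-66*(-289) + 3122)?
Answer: -16768/5549 ≈ -3.0218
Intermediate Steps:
(-23052 - 44020)/(-66*(-289) + 3122) = -67072/(19074 + 3122) = -67072/22196 = -67072*1/22196 = -16768/5549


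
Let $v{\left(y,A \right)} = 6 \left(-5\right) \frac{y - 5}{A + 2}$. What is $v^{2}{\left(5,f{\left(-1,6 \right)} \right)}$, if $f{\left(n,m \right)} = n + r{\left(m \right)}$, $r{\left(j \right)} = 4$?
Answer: $0$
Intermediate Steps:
$f{\left(n,m \right)} = 4 + n$ ($f{\left(n,m \right)} = n + 4 = 4 + n$)
$v{\left(y,A \right)} = - \frac{30 \left(-5 + y\right)}{2 + A}$ ($v{\left(y,A \right)} = - 30 \frac{-5 + y}{2 + A} = - \frac{30 \left(-5 + y\right)}{2 + A}$)
$v^{2}{\left(5,f{\left(-1,6 \right)} \right)} = \left(\frac{30 \left(5 - 5\right)}{2 + \left(4 - 1\right)}\right)^{2} = \left(\frac{30 \left(5 - 5\right)}{2 + 3}\right)^{2} = \left(30 \cdot \frac{1}{5} \cdot 0\right)^{2} = 0^{2} = 0$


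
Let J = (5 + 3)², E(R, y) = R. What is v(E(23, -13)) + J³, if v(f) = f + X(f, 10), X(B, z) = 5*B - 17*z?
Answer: 262112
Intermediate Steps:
X(B, z) = -17*z + 5*B
J = 64 (J = 8² = 64)
v(f) = -170 + 6*f (v(f) = f + (-17*10 + 5*f) = f + (-170 + 5*f) = -170 + 6*f)
v(E(23, -13)) + J³ = (-170 + 6*23) + 64³ = (-170 + 138) + 262144 = -32 + 262144 = 262112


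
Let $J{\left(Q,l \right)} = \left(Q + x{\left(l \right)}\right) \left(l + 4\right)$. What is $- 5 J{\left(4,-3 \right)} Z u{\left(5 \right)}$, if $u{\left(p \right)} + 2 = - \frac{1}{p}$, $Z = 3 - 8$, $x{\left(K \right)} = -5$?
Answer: $55$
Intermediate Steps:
$Z = -5$ ($Z = 3 - 8 = -5$)
$J{\left(Q,l \right)} = \left(-5 + Q\right) \left(4 + l\right)$ ($J{\left(Q,l \right)} = \left(Q - 5\right) \left(l + 4\right) = \left(-5 + Q\right) \left(4 + l\right)$)
$u{\left(p \right)} = -2 - \frac{1}{p}$
$- 5 J{\left(4,-3 \right)} Z u{\left(5 \right)} = - 5 \left(-20 - -15 + 4 \cdot 4 + 4 \left(-3\right)\right) \left(-5\right) \left(-2 - \frac{1}{5}\right) = - 5 \left(-20 + 15 + 16 - 12\right) \left(-5\right) \left(-2 - \frac{1}{5}\right) = \left(-5\right) \left(-1\right) \left(-5\right) \left(-2 - \frac{1}{5}\right) = 5 \left(-5\right) \left(- \frac{11}{5}\right) = \left(-25\right) \left(- \frac{11}{5}\right) = 55$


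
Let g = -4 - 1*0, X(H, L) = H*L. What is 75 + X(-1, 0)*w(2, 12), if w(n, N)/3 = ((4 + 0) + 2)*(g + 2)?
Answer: 75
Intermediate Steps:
g = -4 (g = -4 + 0 = -4)
w(n, N) = -36 (w(n, N) = 3*(((4 + 0) + 2)*(-4 + 2)) = 3*((4 + 2)*(-2)) = 3*(6*(-2)) = 3*(-12) = -36)
75 + X(-1, 0)*w(2, 12) = 75 - 1*0*(-36) = 75 + 0*(-36) = 75 + 0 = 75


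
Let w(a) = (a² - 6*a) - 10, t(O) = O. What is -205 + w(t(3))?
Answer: -224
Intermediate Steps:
w(a) = -10 + a² - 6*a
-205 + w(t(3)) = -205 + (-10 + 3² - 6*3) = -205 + (-10 + 9 - 18) = -205 - 19 = -224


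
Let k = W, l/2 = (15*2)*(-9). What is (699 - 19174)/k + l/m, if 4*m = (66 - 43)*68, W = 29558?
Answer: -23185045/11557178 ≈ -2.0061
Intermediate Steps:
l = -540 (l = 2*((15*2)*(-9)) = 2*(30*(-9)) = 2*(-270) = -540)
k = 29558
m = 391 (m = ((66 - 43)*68)/4 = (23*68)/4 = (¼)*1564 = 391)
(699 - 19174)/k + l/m = (699 - 19174)/29558 - 540/391 = -18475*1/29558 - 540*1/391 = -18475/29558 - 540/391 = -23185045/11557178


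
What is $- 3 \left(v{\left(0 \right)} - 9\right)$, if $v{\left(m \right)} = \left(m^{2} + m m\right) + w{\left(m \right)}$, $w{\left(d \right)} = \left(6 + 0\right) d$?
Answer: $27$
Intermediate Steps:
$w{\left(d \right)} = 6 d$
$v{\left(m \right)} = 2 m^{2} + 6 m$ ($v{\left(m \right)} = \left(m^{2} + m m\right) + 6 m = \left(m^{2} + m^{2}\right) + 6 m = 2 m^{2} + 6 m$)
$- 3 \left(v{\left(0 \right)} - 9\right) = - 3 \left(2 \cdot 0 \left(3 + 0\right) - 9\right) = - 3 \left(2 \cdot 0 \cdot 3 - 9\right) = - 3 \left(0 - 9\right) = \left(-3\right) \left(-9\right) = 27$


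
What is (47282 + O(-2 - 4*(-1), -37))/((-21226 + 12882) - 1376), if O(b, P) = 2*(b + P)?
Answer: -11803/2430 ≈ -4.8572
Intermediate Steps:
O(b, P) = 2*P + 2*b (O(b, P) = 2*(P + b) = 2*P + 2*b)
(47282 + O(-2 - 4*(-1), -37))/((-21226 + 12882) - 1376) = (47282 + (2*(-37) + 2*(-2 - 4*(-1))))/((-21226 + 12882) - 1376) = (47282 + (-74 + 2*(-2 + 4)))/(-8344 - 1376) = (47282 + (-74 + 2*2))/(-9720) = (47282 + (-74 + 4))*(-1/9720) = (47282 - 70)*(-1/9720) = 47212*(-1/9720) = -11803/2430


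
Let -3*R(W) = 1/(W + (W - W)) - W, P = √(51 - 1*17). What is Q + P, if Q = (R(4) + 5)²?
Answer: 625/16 + √34 ≈ 44.893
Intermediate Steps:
P = √34 (P = √(51 - 17) = √34 ≈ 5.8309)
R(W) = -1/(3*W) + W/3 (R(W) = -(1/(W + (W - W)) - W)/3 = -(1/(W + 0) - W)/3 = -(1/W - W)/3 = -1/(3*W) + W/3)
Q = 625/16 (Q = ((⅓)*(-1 + 4²)/4 + 5)² = ((⅓)*(¼)*(-1 + 16) + 5)² = ((⅓)*(¼)*15 + 5)² = (5/4 + 5)² = (25/4)² = 625/16 ≈ 39.063)
Q + P = 625/16 + √34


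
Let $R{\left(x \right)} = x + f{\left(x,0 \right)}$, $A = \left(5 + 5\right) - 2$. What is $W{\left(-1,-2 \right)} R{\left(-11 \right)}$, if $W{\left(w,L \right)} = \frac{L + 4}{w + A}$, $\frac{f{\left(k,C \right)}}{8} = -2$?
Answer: $- \frac{54}{7} \approx -7.7143$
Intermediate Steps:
$A = 8$ ($A = 10 - 2 = 8$)
$f{\left(k,C \right)} = -16$ ($f{\left(k,C \right)} = 8 \left(-2\right) = -16$)
$W{\left(w,L \right)} = \frac{4 + L}{8 + w}$ ($W{\left(w,L \right)} = \frac{L + 4}{w + 8} = \frac{4 + L}{8 + w}$)
$R{\left(x \right)} = -16 + x$ ($R{\left(x \right)} = x - 16 = -16 + x$)
$W{\left(-1,-2 \right)} R{\left(-11 \right)} = \frac{4 - 2}{8 - 1} \left(-16 - 11\right) = \frac{1}{7} \cdot 2 \left(-27\right) = \frac{2}{7} \left(-27\right) = - \frac{54}{7}$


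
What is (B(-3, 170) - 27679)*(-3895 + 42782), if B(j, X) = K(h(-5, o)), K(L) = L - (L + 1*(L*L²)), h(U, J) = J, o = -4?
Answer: -1073864505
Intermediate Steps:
K(L) = -L³ (K(L) = L - (L + 1*L³) = L - (L + L³) = L + (-L - L³) = -L³)
B(j, X) = 64 (B(j, X) = -1*(-4)³ = -1*(-64) = 64)
(B(-3, 170) - 27679)*(-3895 + 42782) = (64 - 27679)*(-3895 + 42782) = -27615*38887 = -1073864505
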